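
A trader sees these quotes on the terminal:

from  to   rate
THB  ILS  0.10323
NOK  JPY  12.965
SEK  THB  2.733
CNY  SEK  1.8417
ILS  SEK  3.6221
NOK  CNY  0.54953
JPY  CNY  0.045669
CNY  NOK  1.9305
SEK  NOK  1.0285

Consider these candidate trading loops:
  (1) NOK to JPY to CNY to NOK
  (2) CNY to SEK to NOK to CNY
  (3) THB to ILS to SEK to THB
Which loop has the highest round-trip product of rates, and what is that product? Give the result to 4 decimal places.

(1) 12.965 × 0.045669 × 1.9305 = 1.14305
(2) 1.8417 × 1.0285 × 0.54953 = 1.04091
(3) 0.10323 × 3.6221 × 2.733 = 1.02189
Highest is cycle (1) at 1.1430 (>1, arbitrage).

1.1430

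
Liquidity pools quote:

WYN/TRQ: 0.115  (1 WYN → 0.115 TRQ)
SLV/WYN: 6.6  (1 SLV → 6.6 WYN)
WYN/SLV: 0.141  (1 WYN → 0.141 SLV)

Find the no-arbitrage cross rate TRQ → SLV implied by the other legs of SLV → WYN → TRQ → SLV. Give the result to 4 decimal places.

Known legs of the cycle: 6.6 × 0.115 = 0.759
For no arbitrage the full-cycle product must be 1, so the missing rate is 1 / 0.759 ≈ 1.317523.

1.3175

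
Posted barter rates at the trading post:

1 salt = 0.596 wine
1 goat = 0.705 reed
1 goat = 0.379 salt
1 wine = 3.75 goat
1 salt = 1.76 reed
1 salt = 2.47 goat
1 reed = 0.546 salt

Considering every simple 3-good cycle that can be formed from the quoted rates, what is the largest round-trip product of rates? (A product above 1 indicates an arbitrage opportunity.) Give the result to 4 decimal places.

0.9508

goat→reed→salt→goat: 0.705 × 0.546 × 2.47 = 0.95078
goat→salt→wine→goat: 0.379 × 0.596 × 3.75 = 0.84707
Maximum is goat→reed→salt→goat at 0.9508; no arbitrage — every cycle loses value.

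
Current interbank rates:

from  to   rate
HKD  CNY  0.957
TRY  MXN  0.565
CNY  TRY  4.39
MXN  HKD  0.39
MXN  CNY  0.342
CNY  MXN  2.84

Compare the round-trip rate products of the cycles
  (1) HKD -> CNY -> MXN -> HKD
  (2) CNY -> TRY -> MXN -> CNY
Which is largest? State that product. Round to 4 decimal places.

1.0600

(1) 0.957 × 2.84 × 0.39 = 1.05997
(2) 4.39 × 0.565 × 0.342 = 0.84828
Highest is cycle (1) at 1.0600 (>1, arbitrage).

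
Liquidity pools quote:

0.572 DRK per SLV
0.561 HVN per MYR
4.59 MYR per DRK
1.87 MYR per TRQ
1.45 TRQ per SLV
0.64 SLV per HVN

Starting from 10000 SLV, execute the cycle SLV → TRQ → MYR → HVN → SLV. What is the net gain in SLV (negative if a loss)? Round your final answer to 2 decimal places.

10000 SLV × 1.45 = 14500 TRQ
14500 TRQ × 1.87 = 27115 MYR
27115 MYR × 0.561 = 15211.515 HVN
15211.515 HVN × 0.64 = 9735.3696 SLV
Net change: 9735.3696 − 10000 = -264.6304 SLV

-264.63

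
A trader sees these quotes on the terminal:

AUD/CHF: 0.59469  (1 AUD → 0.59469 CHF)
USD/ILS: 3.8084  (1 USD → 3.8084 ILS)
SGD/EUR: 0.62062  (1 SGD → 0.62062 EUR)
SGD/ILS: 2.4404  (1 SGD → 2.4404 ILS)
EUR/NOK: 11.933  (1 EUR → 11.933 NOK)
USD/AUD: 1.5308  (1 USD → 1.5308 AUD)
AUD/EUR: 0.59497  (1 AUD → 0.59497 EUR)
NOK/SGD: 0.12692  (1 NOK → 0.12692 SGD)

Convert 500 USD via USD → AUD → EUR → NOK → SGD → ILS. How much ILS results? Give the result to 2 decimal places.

500 USD × 1.5308 = 765.4 AUD
765.4 AUD × 0.59497 = 455.390038 EUR
455.390038 EUR × 11.933 = 5434.169323454 NOK
5434.169323454 NOK × 0.12692 = 689.70477053278168 SGD
689.70477053278168 SGD × 2.4404 = 1683.155522008200411872 ILS

1683.16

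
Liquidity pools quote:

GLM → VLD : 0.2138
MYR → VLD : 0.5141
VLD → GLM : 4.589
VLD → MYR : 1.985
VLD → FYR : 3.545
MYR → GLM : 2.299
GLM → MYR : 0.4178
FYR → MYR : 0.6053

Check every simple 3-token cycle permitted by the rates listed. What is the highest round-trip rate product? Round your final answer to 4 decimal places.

FYR→MYR→VLD→FYR: 0.6053 × 0.5141 × 3.545 = 1.10315
MYR→VLD→GLM→MYR: 0.5141 × 4.589 × 0.4178 = 0.98568
MYR→GLM→VLD→MYR: 2.299 × 0.2138 × 1.985 = 0.97568
Maximum is FYR→MYR→VLD→FYR at 1.1031; arbitrage exists.

1.1031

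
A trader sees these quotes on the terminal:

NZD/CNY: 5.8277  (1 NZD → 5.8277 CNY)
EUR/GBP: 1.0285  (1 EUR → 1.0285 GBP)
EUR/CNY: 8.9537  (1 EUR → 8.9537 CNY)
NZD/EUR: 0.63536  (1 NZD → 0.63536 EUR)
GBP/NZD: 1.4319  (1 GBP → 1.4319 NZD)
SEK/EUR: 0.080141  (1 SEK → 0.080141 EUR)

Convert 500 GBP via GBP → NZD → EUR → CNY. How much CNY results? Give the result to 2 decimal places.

500 GBP × 1.4319 = 715.95 NZD
715.95 NZD × 0.63536 = 454.885992 EUR
454.885992 EUR × 8.9537 = 4072.9127065704 CNY

4072.91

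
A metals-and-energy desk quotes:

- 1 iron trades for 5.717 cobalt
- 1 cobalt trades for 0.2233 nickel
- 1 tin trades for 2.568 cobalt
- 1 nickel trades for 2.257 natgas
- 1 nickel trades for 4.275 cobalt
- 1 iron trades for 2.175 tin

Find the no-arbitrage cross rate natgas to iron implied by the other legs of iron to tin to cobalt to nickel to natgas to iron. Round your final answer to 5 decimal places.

0.35524

Known legs of the cycle: 2.175 × 2.568 × 0.2233 × 2.257 = 2.81497513374
For no arbitrage the full-cycle product must be 1, so the missing rate is 1 / 2.81497513374 ≈ 0.3552429.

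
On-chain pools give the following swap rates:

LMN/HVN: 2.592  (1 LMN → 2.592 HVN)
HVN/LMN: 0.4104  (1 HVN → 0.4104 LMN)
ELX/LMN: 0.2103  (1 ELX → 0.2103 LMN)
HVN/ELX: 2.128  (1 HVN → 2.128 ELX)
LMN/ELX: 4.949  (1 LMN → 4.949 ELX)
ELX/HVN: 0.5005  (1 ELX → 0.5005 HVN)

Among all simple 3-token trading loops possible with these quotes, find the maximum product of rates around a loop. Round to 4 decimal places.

ELX→LMN→HVN→ELX: 0.2103 × 2.592 × 2.128 = 1.15997
ELX→HVN→LMN→ELX: 0.5005 × 0.4104 × 4.949 = 1.01655
Maximum is ELX→LMN→HVN→ELX at 1.1600; arbitrage exists.

1.1600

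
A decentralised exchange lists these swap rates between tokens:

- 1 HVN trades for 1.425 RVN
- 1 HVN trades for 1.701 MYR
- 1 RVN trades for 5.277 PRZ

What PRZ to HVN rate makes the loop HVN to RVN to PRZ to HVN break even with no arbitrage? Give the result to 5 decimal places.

Known legs of the cycle: 1.425 × 5.277 = 7.519725
For no arbitrage the full-cycle product must be 1, so the missing rate is 1 / 7.519725 ≈ 0.1329836.

0.13298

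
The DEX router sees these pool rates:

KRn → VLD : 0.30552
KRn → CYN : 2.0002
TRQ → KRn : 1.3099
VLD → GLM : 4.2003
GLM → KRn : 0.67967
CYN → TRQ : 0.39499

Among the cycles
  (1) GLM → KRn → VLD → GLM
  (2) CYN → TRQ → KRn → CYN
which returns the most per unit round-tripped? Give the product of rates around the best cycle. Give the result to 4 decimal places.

(1) 0.67967 × 0.30552 × 4.2003 = 0.87220
(2) 0.39499 × 1.3099 × 2.0002 = 1.03490
Highest is cycle (2) at 1.0349 (>1, arbitrage).

1.0349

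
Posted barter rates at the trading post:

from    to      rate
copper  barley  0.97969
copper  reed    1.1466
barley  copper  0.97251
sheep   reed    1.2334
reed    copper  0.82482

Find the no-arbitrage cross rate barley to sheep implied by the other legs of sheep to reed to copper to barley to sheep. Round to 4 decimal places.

1.0033

Known legs of the cycle: 1.2334 × 0.82482 × 0.97969 = 0.99667095501372
For no arbitrage the full-cycle product must be 1, so the missing rate is 1 / 0.99667095501372 ≈ 1.003340.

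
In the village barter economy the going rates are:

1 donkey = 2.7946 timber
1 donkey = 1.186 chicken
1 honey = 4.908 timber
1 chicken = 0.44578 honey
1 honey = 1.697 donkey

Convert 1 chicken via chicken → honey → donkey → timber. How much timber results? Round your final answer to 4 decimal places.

1 chicken × 0.44578 = 0.44578 honey
0.44578 honey × 1.697 = 0.75648866 donkey
0.75648866 donkey × 2.7946 = 2.114083209236 timber

2.1141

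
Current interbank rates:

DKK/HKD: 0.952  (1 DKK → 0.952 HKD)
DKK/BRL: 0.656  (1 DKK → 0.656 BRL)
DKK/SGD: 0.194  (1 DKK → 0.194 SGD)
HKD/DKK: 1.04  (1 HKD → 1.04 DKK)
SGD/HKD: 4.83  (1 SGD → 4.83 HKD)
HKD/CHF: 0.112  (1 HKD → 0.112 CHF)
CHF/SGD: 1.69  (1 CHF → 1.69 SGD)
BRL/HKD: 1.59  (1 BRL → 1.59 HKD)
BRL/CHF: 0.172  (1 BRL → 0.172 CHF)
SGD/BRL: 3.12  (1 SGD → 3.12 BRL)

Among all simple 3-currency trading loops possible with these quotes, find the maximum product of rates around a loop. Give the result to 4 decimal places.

HKD→DKK→BRL→HKD: 1.04 × 0.656 × 1.59 = 1.08476
HKD→DKK→SGD→HKD: 1.04 × 0.194 × 4.83 = 0.97450
CHF→SGD→HKD→CHF: 1.69 × 4.83 × 0.112 = 0.91422
CHF→SGD→BRL→CHF: 1.69 × 3.12 × 0.172 = 0.90692
Maximum is HKD→DKK→BRL→HKD at 1.0848; arbitrage exists.

1.0848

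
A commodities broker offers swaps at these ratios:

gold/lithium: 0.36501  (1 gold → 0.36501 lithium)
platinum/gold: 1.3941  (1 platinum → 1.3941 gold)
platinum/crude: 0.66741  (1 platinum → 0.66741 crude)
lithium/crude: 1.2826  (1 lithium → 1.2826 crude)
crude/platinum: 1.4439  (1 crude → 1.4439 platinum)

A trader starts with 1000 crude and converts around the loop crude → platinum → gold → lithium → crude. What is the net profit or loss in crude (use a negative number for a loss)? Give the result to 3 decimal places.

-57.618

1000 crude × 1.4439 = 1443.9 platinum
1443.9 platinum × 1.3941 = 2012.94099 gold
2012.94099 gold × 0.36501 = 734.7435907599 lithium
734.7435907599 lithium × 1.2826 = 942.38212950864774 crude
Net change: 942.38212950864774 − 1000 = -57.61787049135226 crude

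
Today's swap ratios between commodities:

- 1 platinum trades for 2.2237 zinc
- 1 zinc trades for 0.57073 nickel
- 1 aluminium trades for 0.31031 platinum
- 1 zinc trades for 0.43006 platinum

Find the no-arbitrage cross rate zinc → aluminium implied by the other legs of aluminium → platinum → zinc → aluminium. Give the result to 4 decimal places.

1.4492

Known legs of the cycle: 0.31031 × 2.2237 = 0.690036347
For no arbitrage the full-cycle product must be 1, so the missing rate is 1 / 0.690036347 ≈ 1.449199.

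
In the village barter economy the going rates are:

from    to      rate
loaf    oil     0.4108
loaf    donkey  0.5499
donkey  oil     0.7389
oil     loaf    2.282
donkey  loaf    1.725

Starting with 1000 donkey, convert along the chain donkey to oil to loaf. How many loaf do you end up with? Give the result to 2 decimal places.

1686.17

1000 donkey × 0.7389 = 738.9 oil
738.9 oil × 2.282 = 1686.1698 loaf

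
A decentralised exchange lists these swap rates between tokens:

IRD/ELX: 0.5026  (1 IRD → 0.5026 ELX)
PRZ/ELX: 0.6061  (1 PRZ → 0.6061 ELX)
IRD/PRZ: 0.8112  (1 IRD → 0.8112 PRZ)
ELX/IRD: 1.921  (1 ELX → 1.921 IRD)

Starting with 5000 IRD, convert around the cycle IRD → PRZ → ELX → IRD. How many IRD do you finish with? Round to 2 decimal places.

4722.47

5000 IRD × 0.8112 = 4056 PRZ
4056 PRZ × 0.6061 = 2458.3416 ELX
2458.3416 ELX × 1.921 = 4722.4742136 IRD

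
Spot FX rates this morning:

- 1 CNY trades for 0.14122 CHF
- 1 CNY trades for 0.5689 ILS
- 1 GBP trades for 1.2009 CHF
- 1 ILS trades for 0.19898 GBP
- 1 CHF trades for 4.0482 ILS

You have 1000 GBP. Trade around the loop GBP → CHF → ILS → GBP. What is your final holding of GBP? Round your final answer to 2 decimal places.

1000 GBP × 1.2009 = 1200.9 CHF
1200.9 CHF × 4.0482 = 4861.48338 ILS
4861.48338 ILS × 0.19898 = 967.3379629524 GBP

967.34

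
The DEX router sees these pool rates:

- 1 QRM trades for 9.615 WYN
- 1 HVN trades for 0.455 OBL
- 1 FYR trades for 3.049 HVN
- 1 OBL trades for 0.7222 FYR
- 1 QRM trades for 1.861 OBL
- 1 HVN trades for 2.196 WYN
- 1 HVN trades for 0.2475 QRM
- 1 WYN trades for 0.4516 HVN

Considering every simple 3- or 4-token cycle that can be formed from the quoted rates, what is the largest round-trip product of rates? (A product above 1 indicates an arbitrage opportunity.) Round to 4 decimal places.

1.0747

WYN→HVN→QRM→WYN: 0.4516 × 0.2475 × 9.615 = 1.07468
OBL→FYR→HVN→QRM→OBL: 0.7222 × 3.049 × 0.2475 × 1.861 = 1.01423
OBL→FYR→HVN→OBL: 0.7222 × 3.049 × 0.455 = 1.00190
Maximum is WYN→HVN→QRM→WYN at 1.0747; arbitrage exists.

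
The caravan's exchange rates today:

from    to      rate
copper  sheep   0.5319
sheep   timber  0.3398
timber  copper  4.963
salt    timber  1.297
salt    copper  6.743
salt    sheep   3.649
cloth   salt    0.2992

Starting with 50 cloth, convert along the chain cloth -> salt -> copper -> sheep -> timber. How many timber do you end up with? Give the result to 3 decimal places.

50 cloth × 0.2992 = 14.96 salt
14.96 salt × 6.743 = 100.87528 copper
100.87528 copper × 0.5319 = 53.655561432 sheep
53.655561432 sheep × 0.3398 = 18.2321597745936 timber

18.232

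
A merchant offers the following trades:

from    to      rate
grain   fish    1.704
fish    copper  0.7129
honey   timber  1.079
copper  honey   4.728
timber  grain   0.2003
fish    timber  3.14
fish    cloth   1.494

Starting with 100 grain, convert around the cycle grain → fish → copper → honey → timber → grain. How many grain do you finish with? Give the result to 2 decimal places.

124.13

100 grain × 1.704 = 170.4 fish
170.4 fish × 0.7129 = 121.47816 copper
121.47816 copper × 4.728 = 574.34874048 honey
574.34874048 honey × 1.079 = 619.72229097792 timber
619.72229097792 timber × 0.2003 = 124.130374882877376 grain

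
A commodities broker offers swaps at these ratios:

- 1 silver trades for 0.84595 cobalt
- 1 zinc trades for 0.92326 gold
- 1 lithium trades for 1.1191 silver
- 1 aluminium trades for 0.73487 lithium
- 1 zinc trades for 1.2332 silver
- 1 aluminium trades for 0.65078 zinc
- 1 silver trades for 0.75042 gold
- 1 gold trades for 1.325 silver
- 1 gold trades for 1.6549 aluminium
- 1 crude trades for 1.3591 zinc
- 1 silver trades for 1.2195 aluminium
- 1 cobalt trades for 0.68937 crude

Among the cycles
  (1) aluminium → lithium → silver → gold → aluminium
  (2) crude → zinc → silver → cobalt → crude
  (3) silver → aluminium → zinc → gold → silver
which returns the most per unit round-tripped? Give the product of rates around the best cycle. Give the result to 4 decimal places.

1.0213

(1) 0.73487 × 1.1191 × 0.75042 × 1.6549 = 1.02131
(2) 1.3591 × 1.2332 × 0.84595 × 0.68937 = 0.97742
(3) 1.2195 × 0.65078 × 0.92326 × 1.325 = 0.97086
Highest is cycle (1) at 1.0213 (>1, arbitrage).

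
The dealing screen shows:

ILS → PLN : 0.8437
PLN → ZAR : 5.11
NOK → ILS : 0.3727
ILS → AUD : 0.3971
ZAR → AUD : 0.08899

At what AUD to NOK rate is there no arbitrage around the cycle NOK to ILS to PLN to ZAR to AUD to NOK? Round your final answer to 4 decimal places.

Known legs of the cycle: 0.3727 × 0.8437 × 5.11 × 0.08899 = 0.142991278340911
For no arbitrage the full-cycle product must be 1, so the missing rate is 1 / 0.142991278340911 ≈ 6.993434.

6.9934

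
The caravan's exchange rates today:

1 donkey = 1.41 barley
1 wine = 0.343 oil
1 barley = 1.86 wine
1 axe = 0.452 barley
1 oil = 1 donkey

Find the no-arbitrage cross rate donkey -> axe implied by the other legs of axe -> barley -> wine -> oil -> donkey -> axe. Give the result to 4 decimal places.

Known legs of the cycle: 0.452 × 1.86 × 0.343 × 1 = 0.28836696
For no arbitrage the full-cycle product must be 1, so the missing rate is 1 / 0.28836696 ≈ 3.467804.

3.4678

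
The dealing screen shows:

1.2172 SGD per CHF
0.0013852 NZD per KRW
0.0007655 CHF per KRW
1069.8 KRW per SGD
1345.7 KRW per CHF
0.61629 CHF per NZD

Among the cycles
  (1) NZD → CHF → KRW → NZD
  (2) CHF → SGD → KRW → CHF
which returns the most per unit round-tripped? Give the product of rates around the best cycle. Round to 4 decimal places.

1.1488

(1) 0.61629 × 1345.7 × 0.0013852 = 1.14880
(2) 1.2172 × 1069.8 × 0.0007655 = 0.99680
Highest is cycle (1) at 1.1488 (>1, arbitrage).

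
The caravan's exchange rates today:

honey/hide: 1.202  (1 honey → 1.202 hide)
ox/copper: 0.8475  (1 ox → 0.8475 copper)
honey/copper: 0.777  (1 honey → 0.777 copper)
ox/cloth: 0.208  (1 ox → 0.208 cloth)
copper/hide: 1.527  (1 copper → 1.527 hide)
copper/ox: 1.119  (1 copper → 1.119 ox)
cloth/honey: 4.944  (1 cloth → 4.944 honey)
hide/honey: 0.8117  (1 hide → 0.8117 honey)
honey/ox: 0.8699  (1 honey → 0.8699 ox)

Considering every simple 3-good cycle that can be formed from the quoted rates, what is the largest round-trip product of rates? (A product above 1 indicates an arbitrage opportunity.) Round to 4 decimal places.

0.9631

honey→copper→hide→honey: 0.777 × 1.527 × 0.8117 = 0.96307
honey→ox→cloth→honey: 0.8699 × 0.208 × 4.944 = 0.89456
Maximum is honey→copper→hide→honey at 0.9631; no arbitrage — every cycle loses value.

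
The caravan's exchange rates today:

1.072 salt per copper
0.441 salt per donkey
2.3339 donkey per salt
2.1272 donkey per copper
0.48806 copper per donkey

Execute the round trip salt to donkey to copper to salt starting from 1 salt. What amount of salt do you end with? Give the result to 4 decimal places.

1 salt × 2.3339 = 2.3339 donkey
2.3339 donkey × 0.48806 = 1.139083234 copper
1.139083234 copper × 1.072 = 1.221097226848 salt

1.2211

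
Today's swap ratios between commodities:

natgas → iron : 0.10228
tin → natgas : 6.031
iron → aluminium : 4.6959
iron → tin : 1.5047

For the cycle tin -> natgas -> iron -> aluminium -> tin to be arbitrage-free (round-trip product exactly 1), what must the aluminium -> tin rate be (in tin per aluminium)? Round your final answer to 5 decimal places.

Known legs of the cycle: 6.031 × 0.10228 × 4.6959 = 2.896669108212
For no arbitrage the full-cycle product must be 1, so the missing rate is 1 / 2.896669108212 ≈ 0.3452241.

0.34522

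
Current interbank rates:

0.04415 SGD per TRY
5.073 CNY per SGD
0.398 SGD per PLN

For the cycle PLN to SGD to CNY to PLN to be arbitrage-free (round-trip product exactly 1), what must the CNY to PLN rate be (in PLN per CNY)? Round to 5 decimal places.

0.49528

Known legs of the cycle: 0.398 × 5.073 = 2.019054
For no arbitrage the full-cycle product must be 1, so the missing rate is 1 / 2.019054 ≈ 0.4952815.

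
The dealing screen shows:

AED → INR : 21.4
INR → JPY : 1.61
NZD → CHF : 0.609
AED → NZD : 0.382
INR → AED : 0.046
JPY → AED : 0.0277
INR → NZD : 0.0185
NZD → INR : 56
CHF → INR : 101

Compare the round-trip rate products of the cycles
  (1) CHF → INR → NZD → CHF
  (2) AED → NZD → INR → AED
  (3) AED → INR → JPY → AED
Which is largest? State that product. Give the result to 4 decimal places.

1.1379

(1) 101 × 0.0185 × 0.609 = 1.13792
(2) 0.382 × 56 × 0.046 = 0.98403
(3) 21.4 × 1.61 × 0.0277 = 0.95438
Highest is cycle (1) at 1.1379 (>1, arbitrage).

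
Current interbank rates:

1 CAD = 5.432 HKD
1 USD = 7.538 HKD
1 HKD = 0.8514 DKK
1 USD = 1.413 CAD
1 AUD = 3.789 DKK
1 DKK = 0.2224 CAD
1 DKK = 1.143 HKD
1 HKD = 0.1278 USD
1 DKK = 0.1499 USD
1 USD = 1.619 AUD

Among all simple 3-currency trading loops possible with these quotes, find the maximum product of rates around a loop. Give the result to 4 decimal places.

HKD→DKK→CAD→HKD: 0.8514 × 0.2224 × 5.432 = 1.02856
HKD→USD→CAD→HKD: 0.1278 × 1.413 × 5.432 = 0.98092
HKD→DKK→USD→HKD: 0.8514 × 0.1499 × 7.538 = 0.96204
AUD→DKK→USD→AUD: 3.789 × 0.1499 × 1.619 = 0.91955
Maximum is HKD→DKK→CAD→HKD at 1.0286; arbitrage exists.

1.0286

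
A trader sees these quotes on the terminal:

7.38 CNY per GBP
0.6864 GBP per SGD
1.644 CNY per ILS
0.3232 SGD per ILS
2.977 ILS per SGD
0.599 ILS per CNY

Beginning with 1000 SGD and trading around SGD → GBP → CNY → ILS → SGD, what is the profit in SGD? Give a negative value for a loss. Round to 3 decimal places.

1000 SGD × 0.6864 = 686.4 GBP
686.4 GBP × 7.38 = 5065.632 CNY
5065.632 CNY × 0.599 = 3034.313568 ILS
3034.313568 ILS × 0.3232 = 980.6901451776 SGD
Net change: 980.6901451776 − 1000 = -19.3098548224 SGD

-19.310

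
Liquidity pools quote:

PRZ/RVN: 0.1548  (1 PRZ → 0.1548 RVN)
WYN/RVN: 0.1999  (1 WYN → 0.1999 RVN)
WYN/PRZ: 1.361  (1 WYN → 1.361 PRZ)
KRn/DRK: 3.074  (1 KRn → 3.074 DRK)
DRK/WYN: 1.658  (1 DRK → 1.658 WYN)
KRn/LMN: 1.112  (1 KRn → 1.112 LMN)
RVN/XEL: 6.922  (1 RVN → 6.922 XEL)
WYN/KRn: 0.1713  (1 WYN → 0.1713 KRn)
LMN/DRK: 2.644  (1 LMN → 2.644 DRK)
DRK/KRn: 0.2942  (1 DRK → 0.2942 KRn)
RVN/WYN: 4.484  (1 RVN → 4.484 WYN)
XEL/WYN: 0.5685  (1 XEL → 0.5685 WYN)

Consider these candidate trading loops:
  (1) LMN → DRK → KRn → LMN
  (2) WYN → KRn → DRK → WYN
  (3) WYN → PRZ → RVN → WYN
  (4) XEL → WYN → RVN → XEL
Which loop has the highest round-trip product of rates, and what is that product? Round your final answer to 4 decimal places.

0.9447

(1) 2.644 × 0.2942 × 1.112 = 0.86499
(2) 0.1713 × 3.074 × 1.658 = 0.87306
(3) 1.361 × 0.1548 × 4.484 = 0.94470
(4) 0.5685 × 0.1999 × 6.922 = 0.78664
Highest is cycle (3) at 0.9447 (≤1, no arbitrage).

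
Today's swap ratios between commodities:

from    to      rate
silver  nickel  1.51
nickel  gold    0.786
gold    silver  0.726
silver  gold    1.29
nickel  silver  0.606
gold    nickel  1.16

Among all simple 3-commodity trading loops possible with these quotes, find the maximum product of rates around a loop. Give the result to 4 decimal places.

nickel→silver→gold→nickel: 0.606 × 1.29 × 1.16 = 0.90682
nickel→gold→silver→nickel: 0.786 × 0.726 × 1.51 = 0.86166
Maximum is nickel→silver→gold→nickel at 0.9068; no arbitrage — every cycle loses value.

0.9068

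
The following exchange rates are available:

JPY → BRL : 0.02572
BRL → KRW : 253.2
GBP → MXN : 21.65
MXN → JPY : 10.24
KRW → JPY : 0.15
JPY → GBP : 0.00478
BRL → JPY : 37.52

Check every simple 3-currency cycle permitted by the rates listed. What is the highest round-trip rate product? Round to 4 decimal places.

JPY→GBP→MXN→JPY: 0.00478 × 21.65 × 10.24 = 1.05971
JPY→BRL→KRW→JPY: 0.02572 × 253.2 × 0.15 = 0.97685
Maximum is JPY→GBP→MXN→JPY at 1.0597; arbitrage exists.

1.0597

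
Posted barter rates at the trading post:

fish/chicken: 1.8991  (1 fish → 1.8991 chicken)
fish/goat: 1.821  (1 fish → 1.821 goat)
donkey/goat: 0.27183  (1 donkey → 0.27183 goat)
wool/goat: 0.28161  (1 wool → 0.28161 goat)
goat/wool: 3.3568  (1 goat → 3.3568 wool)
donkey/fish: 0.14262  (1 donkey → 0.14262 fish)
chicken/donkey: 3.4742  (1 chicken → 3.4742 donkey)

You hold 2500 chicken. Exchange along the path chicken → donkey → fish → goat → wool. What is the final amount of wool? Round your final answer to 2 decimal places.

7572.00

2500 chicken × 3.4742 = 8685.5 donkey
8685.5 donkey × 0.14262 = 1238.72601 fish
1238.72601 fish × 1.821 = 2255.72006421 goat
2255.72006421 goat × 3.3568 = 7572.001111540128 wool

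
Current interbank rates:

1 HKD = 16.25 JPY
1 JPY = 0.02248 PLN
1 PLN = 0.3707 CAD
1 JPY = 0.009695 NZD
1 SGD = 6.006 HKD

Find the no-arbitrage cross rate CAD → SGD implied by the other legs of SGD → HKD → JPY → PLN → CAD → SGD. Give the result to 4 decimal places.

Known legs of the cycle: 6.006 × 16.25 × 0.02248 × 0.3707 = 0.81331276026
For no arbitrage the full-cycle product must be 1, so the missing rate is 1 / 0.81331276026 ≈ 1.229539.

1.2295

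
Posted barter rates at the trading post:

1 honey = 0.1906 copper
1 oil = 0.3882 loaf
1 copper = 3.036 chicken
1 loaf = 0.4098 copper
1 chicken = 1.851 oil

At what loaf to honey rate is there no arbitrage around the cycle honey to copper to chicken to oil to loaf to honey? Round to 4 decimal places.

Known legs of the cycle: 0.1906 × 3.036 × 1.851 × 0.3882 = 0.41580203770512
For no arbitrage the full-cycle product must be 1, so the missing rate is 1 / 0.41580203770512 ≈ 2.404991.

2.4050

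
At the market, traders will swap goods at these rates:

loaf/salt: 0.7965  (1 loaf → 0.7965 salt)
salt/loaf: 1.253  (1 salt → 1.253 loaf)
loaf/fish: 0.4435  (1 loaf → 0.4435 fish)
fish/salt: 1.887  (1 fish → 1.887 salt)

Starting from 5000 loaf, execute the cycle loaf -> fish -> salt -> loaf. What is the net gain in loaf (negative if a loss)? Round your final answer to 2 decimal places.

5000 loaf × 0.4435 = 2217.5 fish
2217.5 fish × 1.887 = 4184.4225 salt
4184.4225 salt × 1.253 = 5243.0813925 loaf
Net change: 5243.0813925 − 5000 = 243.0813925 loaf

243.08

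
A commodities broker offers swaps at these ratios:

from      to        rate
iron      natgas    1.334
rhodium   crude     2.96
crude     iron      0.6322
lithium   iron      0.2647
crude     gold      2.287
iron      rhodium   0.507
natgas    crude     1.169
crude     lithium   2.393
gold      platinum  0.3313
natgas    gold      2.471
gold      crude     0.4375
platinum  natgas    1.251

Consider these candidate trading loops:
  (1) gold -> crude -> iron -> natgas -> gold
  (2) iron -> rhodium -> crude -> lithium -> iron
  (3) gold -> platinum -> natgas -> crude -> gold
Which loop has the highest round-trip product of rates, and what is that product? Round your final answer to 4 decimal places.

1.1081

(1) 0.4375 × 0.6322 × 1.334 × 2.471 = 0.91172
(2) 0.507 × 2.96 × 2.393 × 0.2647 = 0.95060
(3) 0.3313 × 1.251 × 1.169 × 2.287 = 1.10805
Highest is cycle (3) at 1.1081 (>1, arbitrage).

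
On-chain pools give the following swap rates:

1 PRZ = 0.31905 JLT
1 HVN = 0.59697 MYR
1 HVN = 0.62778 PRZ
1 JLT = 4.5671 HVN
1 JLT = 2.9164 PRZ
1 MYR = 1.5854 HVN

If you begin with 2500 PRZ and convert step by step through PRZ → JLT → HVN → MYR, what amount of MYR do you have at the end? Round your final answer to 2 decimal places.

2500 PRZ × 0.31905 = 797.625 JLT
797.625 JLT × 4.5671 = 3642.8331375 HVN
3642.8331375 HVN × 0.59697 = 2174.662098093375 MYR

2174.66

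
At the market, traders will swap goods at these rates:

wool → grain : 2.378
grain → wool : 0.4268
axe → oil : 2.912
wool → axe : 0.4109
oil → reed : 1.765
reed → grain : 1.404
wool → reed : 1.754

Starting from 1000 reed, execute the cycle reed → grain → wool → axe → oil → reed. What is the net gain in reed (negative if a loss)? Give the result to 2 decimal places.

1000 reed × 1.404 = 1404 grain
1404 grain × 0.4268 = 599.2272 wool
599.2272 wool × 0.4109 = 246.22245648 axe
246.22245648 axe × 2.912 = 716.99979326976 oil
716.99979326976 oil × 1.765 = 1265.5046351211264 reed
Net change: 1265.5046351211264 − 1000 = 265.5046351211264 reed

265.50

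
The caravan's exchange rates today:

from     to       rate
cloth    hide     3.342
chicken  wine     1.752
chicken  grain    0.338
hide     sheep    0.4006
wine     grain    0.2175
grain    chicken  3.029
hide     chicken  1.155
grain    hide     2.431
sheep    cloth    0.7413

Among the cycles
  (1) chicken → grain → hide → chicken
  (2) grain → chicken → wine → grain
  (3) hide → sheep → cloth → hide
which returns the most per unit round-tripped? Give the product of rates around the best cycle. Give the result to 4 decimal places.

1.1542

(1) 0.338 × 2.431 × 1.155 = 0.94904
(2) 3.029 × 1.752 × 0.2175 = 1.15423
(3) 0.4006 × 0.7413 × 3.342 = 0.99246
Highest is cycle (2) at 1.1542 (>1, arbitrage).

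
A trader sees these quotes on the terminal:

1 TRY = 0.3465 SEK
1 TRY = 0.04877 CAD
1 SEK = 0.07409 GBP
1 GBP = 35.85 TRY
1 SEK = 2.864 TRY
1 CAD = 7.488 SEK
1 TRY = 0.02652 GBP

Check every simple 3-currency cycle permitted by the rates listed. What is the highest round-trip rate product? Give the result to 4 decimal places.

1.0459

SEK→TRY→CAD→SEK: 2.864 × 0.04877 × 7.488 = 1.04590
GBP→TRY→SEK→GBP: 35.85 × 0.3465 × 0.07409 = 0.92035
Maximum is SEK→TRY→CAD→SEK at 1.0459; arbitrage exists.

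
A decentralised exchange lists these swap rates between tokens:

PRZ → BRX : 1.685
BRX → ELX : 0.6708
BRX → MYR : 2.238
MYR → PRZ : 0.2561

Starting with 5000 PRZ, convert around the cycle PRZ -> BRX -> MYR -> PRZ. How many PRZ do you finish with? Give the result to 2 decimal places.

4828.80

5000 PRZ × 1.685 = 8425 BRX
8425 BRX × 2.238 = 18855.15 MYR
18855.15 MYR × 0.2561 = 4828.803915 PRZ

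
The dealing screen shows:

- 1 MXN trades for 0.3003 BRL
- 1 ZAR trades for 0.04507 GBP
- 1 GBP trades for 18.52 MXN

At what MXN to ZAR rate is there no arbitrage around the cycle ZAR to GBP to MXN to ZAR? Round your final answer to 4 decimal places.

1.1980

Known legs of the cycle: 0.04507 × 18.52 = 0.8346964
For no arbitrage the full-cycle product must be 1, so the missing rate is 1 / 0.8346964 ≈ 1.198040.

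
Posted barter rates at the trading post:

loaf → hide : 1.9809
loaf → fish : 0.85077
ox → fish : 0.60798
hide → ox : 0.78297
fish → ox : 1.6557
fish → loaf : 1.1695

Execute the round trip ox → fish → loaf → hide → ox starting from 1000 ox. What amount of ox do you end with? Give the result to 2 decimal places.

1102.80

1000 ox × 0.60798 = 607.98 fish
607.98 fish × 1.1695 = 711.03261 loaf
711.03261 loaf × 1.9809 = 1408.484497149 hide
1408.484497149 hide × 0.78297 = 1102.80110673275253 ox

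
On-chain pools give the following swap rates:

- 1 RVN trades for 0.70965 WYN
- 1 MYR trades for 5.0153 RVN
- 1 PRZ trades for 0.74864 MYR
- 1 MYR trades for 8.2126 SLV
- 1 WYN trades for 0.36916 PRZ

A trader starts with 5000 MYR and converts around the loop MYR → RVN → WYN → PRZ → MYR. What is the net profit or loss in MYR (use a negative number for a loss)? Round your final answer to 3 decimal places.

5000 MYR × 5.0153 = 25076.5 RVN
25076.5 RVN × 0.70965 = 17795.538225 WYN
17795.538225 WYN × 0.36916 = 6569.400891141 PRZ
6569.400891141 PRZ × 0.74864 = 4918.11628314379824 MYR
Net change: 4918.11628314379824 − 5000 = -81.88371685620176 MYR

-81.884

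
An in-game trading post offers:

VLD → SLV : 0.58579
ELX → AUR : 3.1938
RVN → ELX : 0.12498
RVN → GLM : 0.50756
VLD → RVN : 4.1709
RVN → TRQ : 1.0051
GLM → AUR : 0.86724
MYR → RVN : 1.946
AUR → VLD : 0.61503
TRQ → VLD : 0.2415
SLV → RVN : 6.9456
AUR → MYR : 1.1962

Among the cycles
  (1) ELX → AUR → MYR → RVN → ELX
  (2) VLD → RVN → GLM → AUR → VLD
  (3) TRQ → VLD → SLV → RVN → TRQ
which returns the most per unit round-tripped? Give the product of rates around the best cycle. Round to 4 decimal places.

1.1292

(1) 3.1938 × 1.1962 × 1.946 × 0.12498 = 0.92917
(2) 4.1709 × 0.50756 × 0.86724 × 0.61503 = 1.12915
(3) 0.2415 × 0.58579 × 6.9456 × 1.0051 = 0.98759
Highest is cycle (2) at 1.1292 (>1, arbitrage).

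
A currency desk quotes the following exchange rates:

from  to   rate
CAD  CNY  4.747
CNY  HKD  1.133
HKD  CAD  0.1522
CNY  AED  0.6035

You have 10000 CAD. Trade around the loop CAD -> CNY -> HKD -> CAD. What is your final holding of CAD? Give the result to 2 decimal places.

10000 CAD × 4.747 = 47470 CNY
47470 CNY × 1.133 = 53783.51 HKD
53783.51 HKD × 0.1522 = 8185.850222 CAD

8185.85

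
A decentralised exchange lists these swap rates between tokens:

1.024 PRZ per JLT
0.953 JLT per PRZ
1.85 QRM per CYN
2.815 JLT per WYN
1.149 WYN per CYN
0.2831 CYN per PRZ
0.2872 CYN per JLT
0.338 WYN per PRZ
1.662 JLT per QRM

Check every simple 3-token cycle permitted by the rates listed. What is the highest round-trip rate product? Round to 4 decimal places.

WYN→JLT→PRZ→WYN: 2.815 × 1.024 × 0.338 = 0.97431
WYN→JLT→CYN→WYN: 2.815 × 0.2872 × 1.149 = 0.92893
QRM→JLT→CYN→QRM: 1.662 × 0.2872 × 1.85 = 0.88305
Maximum is WYN→JLT→PRZ→WYN at 0.9743; no arbitrage — every cycle loses value.

0.9743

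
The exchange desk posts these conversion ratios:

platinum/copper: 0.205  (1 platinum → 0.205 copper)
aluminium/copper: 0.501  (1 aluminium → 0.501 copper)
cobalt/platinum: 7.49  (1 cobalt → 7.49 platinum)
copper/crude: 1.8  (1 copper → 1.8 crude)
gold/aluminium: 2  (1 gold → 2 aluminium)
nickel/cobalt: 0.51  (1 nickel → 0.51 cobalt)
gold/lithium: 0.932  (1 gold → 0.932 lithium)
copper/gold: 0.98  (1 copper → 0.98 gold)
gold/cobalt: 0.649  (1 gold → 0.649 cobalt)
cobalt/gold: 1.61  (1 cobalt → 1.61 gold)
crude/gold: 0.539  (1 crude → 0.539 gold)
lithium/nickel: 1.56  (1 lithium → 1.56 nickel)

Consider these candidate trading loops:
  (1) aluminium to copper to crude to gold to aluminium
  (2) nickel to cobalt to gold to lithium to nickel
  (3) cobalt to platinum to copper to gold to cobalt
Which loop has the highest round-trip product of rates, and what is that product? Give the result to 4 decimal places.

(1) 0.501 × 1.8 × 0.539 × 2 = 0.97214
(2) 0.51 × 1.61 × 0.932 × 1.56 = 1.19381
(3) 7.49 × 0.205 × 0.98 × 0.649 = 0.97658
Highest is cycle (2) at 1.1938 (>1, arbitrage).

1.1938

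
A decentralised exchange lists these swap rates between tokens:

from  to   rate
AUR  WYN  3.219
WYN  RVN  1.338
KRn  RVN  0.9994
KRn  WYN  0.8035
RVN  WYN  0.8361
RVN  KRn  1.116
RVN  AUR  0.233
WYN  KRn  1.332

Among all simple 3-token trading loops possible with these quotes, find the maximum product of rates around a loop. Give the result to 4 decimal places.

1.1998

RVN→KRn→WYN→RVN: 1.116 × 0.8035 × 1.338 = 1.19979
RVN→WYN→KRn→RVN: 0.8361 × 1.332 × 0.9994 = 1.11302
AUR→WYN→RVN→AUR: 3.219 × 1.338 × 0.233 = 1.00354
Maximum is RVN→KRn→WYN→RVN at 1.1998; arbitrage exists.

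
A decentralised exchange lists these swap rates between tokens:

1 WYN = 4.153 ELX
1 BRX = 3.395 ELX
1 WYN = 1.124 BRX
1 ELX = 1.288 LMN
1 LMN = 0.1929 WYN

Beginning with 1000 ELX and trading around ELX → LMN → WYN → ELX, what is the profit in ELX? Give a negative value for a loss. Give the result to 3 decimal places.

1000 ELX × 1.288 = 1288 LMN
1288 LMN × 0.1929 = 248.4552 WYN
248.4552 WYN × 4.153 = 1031.8344456 ELX
Net change: 1031.8344456 − 1000 = 31.8344456 ELX

31.834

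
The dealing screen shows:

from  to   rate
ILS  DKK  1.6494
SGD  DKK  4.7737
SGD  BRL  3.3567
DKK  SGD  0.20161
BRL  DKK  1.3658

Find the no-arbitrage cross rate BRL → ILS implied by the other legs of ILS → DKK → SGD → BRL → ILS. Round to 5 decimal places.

Known legs of the cycle: 1.6494 × 0.20161 × 3.3567 = 1.1162220269778
For no arbitrage the full-cycle product must be 1, so the missing rate is 1 / 1.1162220269778 ≈ 0.8958791.

0.89588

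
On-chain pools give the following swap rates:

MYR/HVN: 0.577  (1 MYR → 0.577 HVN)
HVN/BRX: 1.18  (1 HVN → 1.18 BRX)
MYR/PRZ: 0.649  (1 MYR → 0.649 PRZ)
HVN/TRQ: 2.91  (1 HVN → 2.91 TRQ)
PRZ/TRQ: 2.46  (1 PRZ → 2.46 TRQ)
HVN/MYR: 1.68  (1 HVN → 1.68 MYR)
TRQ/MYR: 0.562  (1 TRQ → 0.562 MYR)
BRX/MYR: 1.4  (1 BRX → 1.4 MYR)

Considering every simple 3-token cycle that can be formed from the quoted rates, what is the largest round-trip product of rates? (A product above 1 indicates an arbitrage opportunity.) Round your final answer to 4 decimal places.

0.9532

MYR→HVN→BRX→MYR: 0.577 × 1.18 × 1.4 = 0.95320
MYR→HVN→TRQ→MYR: 0.577 × 2.91 × 0.562 = 0.94364
MYR→PRZ→TRQ→MYR: 0.649 × 2.46 × 0.562 = 0.89726
Maximum is MYR→HVN→BRX→MYR at 0.9532; no arbitrage — every cycle loses value.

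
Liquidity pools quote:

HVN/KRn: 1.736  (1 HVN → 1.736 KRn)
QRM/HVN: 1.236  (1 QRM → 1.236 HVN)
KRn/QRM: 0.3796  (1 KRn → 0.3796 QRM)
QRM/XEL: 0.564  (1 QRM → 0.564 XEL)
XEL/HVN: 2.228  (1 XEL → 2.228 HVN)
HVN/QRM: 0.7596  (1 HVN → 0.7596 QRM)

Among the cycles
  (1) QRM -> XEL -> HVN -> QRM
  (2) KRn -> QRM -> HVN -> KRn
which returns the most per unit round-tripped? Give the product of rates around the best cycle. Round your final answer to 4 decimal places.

(1) 0.564 × 2.228 × 0.7596 = 0.95451
(2) 0.3796 × 1.236 × 1.736 = 0.81451
Highest is cycle (1) at 0.9545 (≤1, no arbitrage).

0.9545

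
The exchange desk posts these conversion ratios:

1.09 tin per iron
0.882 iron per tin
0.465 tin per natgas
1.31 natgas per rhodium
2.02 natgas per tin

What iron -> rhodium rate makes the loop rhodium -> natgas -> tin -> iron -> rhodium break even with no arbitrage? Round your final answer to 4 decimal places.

1.8613

Known legs of the cycle: 1.31 × 0.465 × 0.882 = 0.5372703
For no arbitrage the full-cycle product must be 1, so the missing rate is 1 / 0.5372703 ≈ 1.861261.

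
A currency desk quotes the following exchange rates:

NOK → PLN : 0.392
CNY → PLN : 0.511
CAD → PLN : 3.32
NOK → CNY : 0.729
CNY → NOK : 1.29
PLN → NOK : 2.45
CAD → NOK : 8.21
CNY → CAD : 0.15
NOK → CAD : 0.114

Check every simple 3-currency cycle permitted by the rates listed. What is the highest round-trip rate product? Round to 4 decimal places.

NOK→CAD→PLN→NOK: 0.114 × 3.32 × 2.45 = 0.92728
NOK→CNY→PLN→NOK: 0.729 × 0.511 × 2.45 = 0.91267
NOK→CNY→CAD→NOK: 0.729 × 0.15 × 8.21 = 0.89776
Maximum is NOK→CAD→PLN→NOK at 0.9273; no arbitrage — every cycle loses value.

0.9273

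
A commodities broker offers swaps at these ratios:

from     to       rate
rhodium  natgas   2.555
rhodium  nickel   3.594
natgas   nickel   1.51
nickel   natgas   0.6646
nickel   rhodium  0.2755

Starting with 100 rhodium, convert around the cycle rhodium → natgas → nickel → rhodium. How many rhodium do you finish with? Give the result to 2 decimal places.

100 rhodium × 2.555 = 255.5 natgas
255.5 natgas × 1.51 = 385.805 nickel
385.805 nickel × 0.2755 = 106.2892775 rhodium

106.29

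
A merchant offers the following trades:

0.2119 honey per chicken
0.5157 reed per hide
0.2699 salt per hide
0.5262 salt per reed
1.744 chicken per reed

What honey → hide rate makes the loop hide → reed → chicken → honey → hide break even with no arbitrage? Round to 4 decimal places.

Known legs of the cycle: 0.5157 × 1.744 × 0.2119 = 0.19057879152
For no arbitrage the full-cycle product must be 1, so the missing rate is 1 / 0.19057879152 ≈ 5.247174.

5.2472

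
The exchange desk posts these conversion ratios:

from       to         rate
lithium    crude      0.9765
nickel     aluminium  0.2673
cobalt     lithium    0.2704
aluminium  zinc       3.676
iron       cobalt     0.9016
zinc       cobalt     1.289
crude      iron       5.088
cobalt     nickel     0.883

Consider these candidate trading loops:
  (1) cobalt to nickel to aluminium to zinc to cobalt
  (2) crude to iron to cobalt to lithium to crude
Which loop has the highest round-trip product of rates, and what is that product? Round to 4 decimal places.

(1) 0.883 × 0.2673 × 3.676 × 1.289 = 1.11838
(2) 5.088 × 0.9016 × 0.2704 × 0.9765 = 1.21127
Highest is cycle (2) at 1.2113 (>1, arbitrage).

1.2113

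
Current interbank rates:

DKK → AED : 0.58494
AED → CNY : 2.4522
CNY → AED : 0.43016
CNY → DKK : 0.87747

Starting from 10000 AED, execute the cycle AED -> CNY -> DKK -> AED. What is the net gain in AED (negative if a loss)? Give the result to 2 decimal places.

2586.34

10000 AED × 2.4522 = 24522 CNY
24522 CNY × 0.87747 = 21517.31934 DKK
21517.31934 DKK × 0.58494 = 12586.3407747396 AED
Net change: 12586.3407747396 − 10000 = 2586.3407747396 AED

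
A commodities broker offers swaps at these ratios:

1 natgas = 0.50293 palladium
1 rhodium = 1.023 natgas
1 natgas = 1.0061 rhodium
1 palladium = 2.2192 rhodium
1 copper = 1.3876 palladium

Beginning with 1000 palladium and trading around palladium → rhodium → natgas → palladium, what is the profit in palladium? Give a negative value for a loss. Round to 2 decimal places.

141.77

1000 palladium × 2.2192 = 2219.2 rhodium
2219.2 rhodium × 1.023 = 2270.2416 natgas
2270.2416 natgas × 0.50293 = 1141.772607888 palladium
Net change: 1141.772607888 − 1000 = 141.772607888 palladium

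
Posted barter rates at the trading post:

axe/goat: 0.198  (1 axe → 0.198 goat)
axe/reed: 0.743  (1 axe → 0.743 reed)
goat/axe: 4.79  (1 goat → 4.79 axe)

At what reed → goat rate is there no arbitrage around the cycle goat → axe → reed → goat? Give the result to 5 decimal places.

Known legs of the cycle: 4.79 × 0.743 = 3.55897
For no arbitrage the full-cycle product must be 1, so the missing rate is 1 / 3.55897 ≈ 0.2809802.

0.28098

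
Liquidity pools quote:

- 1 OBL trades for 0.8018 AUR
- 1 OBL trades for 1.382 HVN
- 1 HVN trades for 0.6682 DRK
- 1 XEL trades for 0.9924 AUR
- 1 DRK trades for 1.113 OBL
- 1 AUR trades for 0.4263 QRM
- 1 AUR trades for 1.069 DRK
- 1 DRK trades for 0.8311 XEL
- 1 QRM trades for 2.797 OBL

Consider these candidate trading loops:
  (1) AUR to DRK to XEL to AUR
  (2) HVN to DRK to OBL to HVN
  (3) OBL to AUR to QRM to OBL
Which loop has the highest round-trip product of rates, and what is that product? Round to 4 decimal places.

(1) 1.069 × 0.8311 × 0.9924 = 0.88169
(2) 0.6682 × 1.113 × 1.382 = 1.02780
(3) 0.8018 × 0.4263 × 2.797 = 0.95604
Highest is cycle (2) at 1.0278 (>1, arbitrage).

1.0278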